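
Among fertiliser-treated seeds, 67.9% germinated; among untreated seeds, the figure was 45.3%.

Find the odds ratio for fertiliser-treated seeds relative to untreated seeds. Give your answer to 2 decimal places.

2.55

odds, fertiliser-treated seeds = 0.6790/0.3210 = 2.1153
odds, untreated seeds = 0.4530/0.5470 = 0.8282
OR = 2.1153 / 0.8282 = 2.55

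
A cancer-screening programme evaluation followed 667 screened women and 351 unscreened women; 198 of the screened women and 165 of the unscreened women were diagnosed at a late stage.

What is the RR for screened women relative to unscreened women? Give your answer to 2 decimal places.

RR ≈ 0.63

risk, screened women = 198/667 = 0.2969
risk, unscreened women = 165/351 = 0.4701
RR = 0.2969 / 0.4701 = 0.63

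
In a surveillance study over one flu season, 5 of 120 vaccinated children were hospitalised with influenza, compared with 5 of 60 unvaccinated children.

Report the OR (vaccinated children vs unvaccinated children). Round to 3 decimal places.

0.478

odds, vaccinated children = 5/115 = 0.04348
odds, unvaccinated children = 5/55 = 0.09091
OR = 0.04348 / 0.09091 = 0.478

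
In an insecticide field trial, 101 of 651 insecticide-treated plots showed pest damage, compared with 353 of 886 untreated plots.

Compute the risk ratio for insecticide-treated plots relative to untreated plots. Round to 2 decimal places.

RR = 0.39

risk, insecticide-treated plots = 101/651 = 0.1551
risk, untreated plots = 353/886 = 0.3984
RR = 0.1551 / 0.3984 = 0.39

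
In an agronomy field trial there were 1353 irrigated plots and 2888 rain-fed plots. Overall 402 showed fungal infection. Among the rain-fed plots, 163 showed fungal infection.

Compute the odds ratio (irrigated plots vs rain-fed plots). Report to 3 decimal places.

3.587

irrigated plots with the outcome: 402 − 163 = 239
irrigated plots without the outcome: 1353 − 239 = 1114
rain-fed plots without the outcome: 2888 − 163 = 2725
OR = (239 × 2725) / (1114 × 163) = 651275/181582 ≈ 3.587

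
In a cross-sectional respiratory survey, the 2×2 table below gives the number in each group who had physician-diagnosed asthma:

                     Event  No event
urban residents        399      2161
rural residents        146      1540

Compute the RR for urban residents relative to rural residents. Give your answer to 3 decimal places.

RR ≈ 1.800

risk, urban residents = 399/2560 = 0.1559
risk, rural residents = 146/1686 = 0.0866
RR = 0.1559 / 0.0866 = 1.800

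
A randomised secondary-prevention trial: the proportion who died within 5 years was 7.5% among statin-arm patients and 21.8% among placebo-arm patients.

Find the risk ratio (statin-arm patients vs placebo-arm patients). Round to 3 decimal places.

RR = 0.0750 / 0.2180 = 0.344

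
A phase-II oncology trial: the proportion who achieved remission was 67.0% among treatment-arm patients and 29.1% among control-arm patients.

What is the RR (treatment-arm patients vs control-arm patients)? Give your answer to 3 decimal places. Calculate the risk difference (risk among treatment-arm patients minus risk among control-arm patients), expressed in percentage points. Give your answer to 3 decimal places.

RR = 2.302; RD = 37.900

RR = 0.6700 / 0.2910 = 2.302
risk difference = 0.6700 − 0.2910 = 0.3790 → 37.900 percentage points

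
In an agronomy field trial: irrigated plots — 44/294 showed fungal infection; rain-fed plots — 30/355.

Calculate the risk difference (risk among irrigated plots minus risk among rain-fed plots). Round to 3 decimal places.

0.065

risk, irrigated plots = 44/294 = 0.1497
risk, rain-fed plots = 30/355 = 0.0845
risk difference = 0.1497 − 0.0845 = 0.065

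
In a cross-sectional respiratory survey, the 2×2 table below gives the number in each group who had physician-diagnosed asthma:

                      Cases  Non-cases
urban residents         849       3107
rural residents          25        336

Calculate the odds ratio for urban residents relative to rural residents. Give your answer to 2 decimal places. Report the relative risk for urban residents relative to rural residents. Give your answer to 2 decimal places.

OR = (849 × 336) / (3107 × 25) = 285264/77675 ≈ 3.67
risk, urban residents = 849/3956 = 0.2146
risk, rural residents = 25/361 = 0.0693
RR = 0.2146 / 0.0693 = 3.10

OR = 3.67; RR = 3.10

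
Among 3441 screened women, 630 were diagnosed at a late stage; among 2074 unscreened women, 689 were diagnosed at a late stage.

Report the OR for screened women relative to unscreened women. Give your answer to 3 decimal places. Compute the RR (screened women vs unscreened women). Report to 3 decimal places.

OR = (630 × 1385) / (2811 × 689) = 872550/1936779 ≈ 0.451
risk, screened women = 630/3441 = 0.1831
risk, unscreened women = 689/2074 = 0.3322
RR = 0.1831 / 0.3322 = 0.551

OR = 0.451; RR = 0.551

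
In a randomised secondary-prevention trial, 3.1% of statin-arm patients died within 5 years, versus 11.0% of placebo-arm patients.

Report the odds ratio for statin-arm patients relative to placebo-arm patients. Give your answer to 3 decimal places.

0.259

odds, statin-arm patients = 0.03100/0.96900 = 0.03199
odds, placebo-arm patients = 0.11000/0.89000 = 0.12360
OR = 0.03199 / 0.12360 = 0.259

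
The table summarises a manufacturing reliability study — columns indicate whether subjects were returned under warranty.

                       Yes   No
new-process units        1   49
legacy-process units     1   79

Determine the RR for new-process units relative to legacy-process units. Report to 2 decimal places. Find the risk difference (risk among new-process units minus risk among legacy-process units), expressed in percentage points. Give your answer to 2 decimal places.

RR = 1.60; RD = 0.75

risk, new-process units = 1/50 = 0.02000
risk, legacy-process units = 1/80 = 0.01250
RR = 0.02000 / 0.01250 = 1.60
risk difference = 0.02000 − 0.01250 = 0.00750 → 0.75 percentage points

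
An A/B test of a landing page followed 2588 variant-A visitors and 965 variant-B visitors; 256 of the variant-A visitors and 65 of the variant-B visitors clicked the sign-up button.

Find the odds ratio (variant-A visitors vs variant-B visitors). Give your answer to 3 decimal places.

OR = (256 × 900) / (2332 × 65) = 230400/151580 ≈ 1.520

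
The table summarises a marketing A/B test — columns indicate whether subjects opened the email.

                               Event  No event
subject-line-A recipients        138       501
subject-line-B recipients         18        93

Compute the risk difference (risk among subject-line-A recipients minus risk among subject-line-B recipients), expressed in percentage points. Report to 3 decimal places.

RD ≈ 5.380

risk, subject-line-A recipients = 138/639 = 0.2160
risk, subject-line-B recipients = 18/111 = 0.1622
risk difference = 0.2160 − 0.1622 = 0.0538 → 5.380 percentage points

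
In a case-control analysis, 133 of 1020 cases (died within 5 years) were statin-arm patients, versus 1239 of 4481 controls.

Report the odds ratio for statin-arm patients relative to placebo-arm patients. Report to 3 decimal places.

odds, statin-arm patients = 133/1239 = 0.1073
odds, placebo-arm patients = 887/3242 = 0.2736
OR = 0.1073 / 0.2736 = 0.392

OR = 0.392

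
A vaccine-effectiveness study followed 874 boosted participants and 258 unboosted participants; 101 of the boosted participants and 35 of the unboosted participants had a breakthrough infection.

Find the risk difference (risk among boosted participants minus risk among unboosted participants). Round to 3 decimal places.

risk, boosted participants = 101/874 = 0.1156
risk, unboosted participants = 35/258 = 0.1357
risk difference = 0.1156 − 0.1357 = -0.020

RD = -0.020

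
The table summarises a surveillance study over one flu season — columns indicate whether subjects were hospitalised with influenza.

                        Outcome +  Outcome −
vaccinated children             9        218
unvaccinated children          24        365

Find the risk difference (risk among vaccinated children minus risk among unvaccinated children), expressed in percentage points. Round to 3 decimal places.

risk, vaccinated children = 9/227 = 0.03965
risk, unvaccinated children = 24/389 = 0.06170
risk difference = 0.03965 − 0.06170 = -0.02205 → -2.205 percentage points

RD: -2.205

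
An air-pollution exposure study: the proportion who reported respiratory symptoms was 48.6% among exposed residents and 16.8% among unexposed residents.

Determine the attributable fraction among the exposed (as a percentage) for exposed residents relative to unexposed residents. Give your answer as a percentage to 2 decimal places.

AR% = (0.4860 − 0.1680) / 0.4860 = 0.6543 → 65.43%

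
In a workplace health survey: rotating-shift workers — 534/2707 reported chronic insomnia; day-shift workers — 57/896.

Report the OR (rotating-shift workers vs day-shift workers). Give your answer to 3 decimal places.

OR = (534 × 839) / (2173 × 57) = 448026/123861 ≈ 3.617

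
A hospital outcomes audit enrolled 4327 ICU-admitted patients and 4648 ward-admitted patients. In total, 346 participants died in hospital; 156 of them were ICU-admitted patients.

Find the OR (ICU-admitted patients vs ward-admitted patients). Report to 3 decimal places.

OR ≈ 0.878

ICU-admitted patients without the outcome: 4327 − 156 = 4171
ward-admitted patients with the outcome: 346 − 156 = 190
ward-admitted patients without the outcome: 4648 − 190 = 4458
odds, ICU-admitted patients = 156/4171 = 0.03740
odds, ward-admitted patients = 190/4458 = 0.04262
OR = 0.03740 / 0.04262 = 0.878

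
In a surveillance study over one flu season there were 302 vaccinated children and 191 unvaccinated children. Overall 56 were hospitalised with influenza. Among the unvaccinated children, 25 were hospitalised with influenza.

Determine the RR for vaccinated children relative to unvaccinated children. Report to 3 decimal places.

RR ≈ 0.784

vaccinated children with the outcome: 56 − 25 = 31
vaccinated children without the outcome: 302 − 31 = 271
unvaccinated children without the outcome: 191 − 25 = 166
risk, vaccinated children = 31/302 = 0.1026
risk, unvaccinated children = 25/191 = 0.1309
RR = 0.1026 / 0.1309 = 0.784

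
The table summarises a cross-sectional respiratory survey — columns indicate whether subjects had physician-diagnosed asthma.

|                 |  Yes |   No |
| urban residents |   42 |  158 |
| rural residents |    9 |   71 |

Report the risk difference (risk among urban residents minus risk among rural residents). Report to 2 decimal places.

risk, urban residents = 42/200 = 0.2100
risk, rural residents = 9/80 = 0.1125
risk difference = 0.2100 − 0.1125 = 0.10

RD: 0.10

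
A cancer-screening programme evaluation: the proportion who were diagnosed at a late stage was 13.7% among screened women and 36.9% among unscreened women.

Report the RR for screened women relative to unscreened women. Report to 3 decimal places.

RR = 0.1370 / 0.3690 = 0.371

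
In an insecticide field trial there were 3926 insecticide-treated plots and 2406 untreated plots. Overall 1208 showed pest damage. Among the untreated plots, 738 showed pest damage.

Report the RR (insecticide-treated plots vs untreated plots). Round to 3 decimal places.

insecticide-treated plots with the outcome: 1208 − 738 = 470
insecticide-treated plots without the outcome: 3926 − 470 = 3456
untreated plots without the outcome: 2406 − 738 = 1668
risk, insecticide-treated plots = 470/3926 = 0.1197
risk, untreated plots = 738/2406 = 0.3067
RR = 0.1197 / 0.3067 = 0.390

RR ≈ 0.390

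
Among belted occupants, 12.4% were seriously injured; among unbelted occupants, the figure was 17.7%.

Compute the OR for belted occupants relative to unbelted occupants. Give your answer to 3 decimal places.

odds, belted occupants = 0.1240/0.8760 = 0.1416
odds, unbelted occupants = 0.1770/0.8230 = 0.2151
OR = 0.1416 / 0.2151 = 0.658

OR: 0.658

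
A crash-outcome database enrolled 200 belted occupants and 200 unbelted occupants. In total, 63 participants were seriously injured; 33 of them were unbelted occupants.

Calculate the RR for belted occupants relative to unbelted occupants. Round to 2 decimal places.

0.91

belted occupants with the outcome: 63 − 33 = 30
belted occupants without the outcome: 200 − 30 = 170
unbelted occupants without the outcome: 200 − 33 = 167
risk, belted occupants = 30/200 = 0.1500
risk, unbelted occupants = 33/200 = 0.1650
RR = 0.1500 / 0.1650 = 0.91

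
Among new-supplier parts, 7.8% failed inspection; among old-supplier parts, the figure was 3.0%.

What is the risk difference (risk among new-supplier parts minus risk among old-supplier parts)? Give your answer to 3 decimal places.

risk difference = 0.07800 − 0.03000 = 0.048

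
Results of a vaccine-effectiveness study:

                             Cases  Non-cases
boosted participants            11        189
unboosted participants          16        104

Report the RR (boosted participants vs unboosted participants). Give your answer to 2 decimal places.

0.41

risk, boosted participants = 11/200 = 0.0550
risk, unboosted participants = 16/120 = 0.1333
RR = 0.0550 / 0.1333 = 0.41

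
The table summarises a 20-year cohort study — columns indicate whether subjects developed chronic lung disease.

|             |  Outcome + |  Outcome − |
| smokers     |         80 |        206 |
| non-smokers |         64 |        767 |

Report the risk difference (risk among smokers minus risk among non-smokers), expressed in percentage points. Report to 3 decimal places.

RD = 20.270

risk, smokers = 80/286 = 0.2797
risk, non-smokers = 64/831 = 0.0770
risk difference = 0.2797 − 0.0770 = 0.2027 → 20.270 percentage points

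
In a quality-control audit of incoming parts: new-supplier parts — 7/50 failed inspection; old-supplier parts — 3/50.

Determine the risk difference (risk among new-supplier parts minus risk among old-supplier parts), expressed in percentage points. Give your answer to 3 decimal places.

8.000

risk, new-supplier parts = 7/50 = 0.1400
risk, old-supplier parts = 3/50 = 0.0600
risk difference = 0.1400 − 0.0600 = 0.0800 → 8.000 percentage points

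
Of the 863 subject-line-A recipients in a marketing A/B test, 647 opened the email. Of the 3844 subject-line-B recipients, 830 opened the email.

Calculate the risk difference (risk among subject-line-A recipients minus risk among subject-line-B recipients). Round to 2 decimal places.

risk, subject-line-A recipients = 647/863 = 0.7497
risk, subject-line-B recipients = 830/3844 = 0.2159
risk difference = 0.7497 − 0.2159 = 0.53

RD = 0.53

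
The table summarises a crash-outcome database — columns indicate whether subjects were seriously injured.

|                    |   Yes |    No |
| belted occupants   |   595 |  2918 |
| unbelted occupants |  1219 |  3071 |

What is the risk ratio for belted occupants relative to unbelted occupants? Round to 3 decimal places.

RR = 0.596

risk, belted occupants = 595/3513 = 0.1694
risk, unbelted occupants = 1219/4290 = 0.2841
RR = 0.1694 / 0.2841 = 0.596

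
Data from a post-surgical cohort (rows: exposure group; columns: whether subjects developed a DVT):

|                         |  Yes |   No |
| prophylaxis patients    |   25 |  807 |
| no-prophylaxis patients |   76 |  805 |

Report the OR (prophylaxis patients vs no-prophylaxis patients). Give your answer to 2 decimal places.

OR = (25 × 805) / (807 × 76) = 20125/61332 ≈ 0.33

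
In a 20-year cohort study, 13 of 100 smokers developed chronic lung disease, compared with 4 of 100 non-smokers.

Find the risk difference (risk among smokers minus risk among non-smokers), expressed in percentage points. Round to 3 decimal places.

risk, smokers = 13/100 = 0.13000
risk, non-smokers = 4/100 = 0.04000
risk difference = 0.13000 − 0.04000 = 0.09000 → 9.000 percentage points

RD = 9.000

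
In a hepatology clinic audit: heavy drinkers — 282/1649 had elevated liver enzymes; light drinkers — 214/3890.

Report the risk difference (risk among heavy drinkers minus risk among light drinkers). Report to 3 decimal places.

0.116

risk, heavy drinkers = 282/1649 = 0.1710
risk, light drinkers = 214/3890 = 0.0550
risk difference = 0.1710 − 0.0550 = 0.116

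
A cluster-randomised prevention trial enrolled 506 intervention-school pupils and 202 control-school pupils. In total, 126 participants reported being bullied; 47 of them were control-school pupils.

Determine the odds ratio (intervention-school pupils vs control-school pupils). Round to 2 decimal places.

0.61

intervention-school pupils with the outcome: 126 − 47 = 79
intervention-school pupils without the outcome: 506 − 79 = 427
control-school pupils without the outcome: 202 − 47 = 155
OR = (79 × 155) / (427 × 47) = 12245/20069 ≈ 0.61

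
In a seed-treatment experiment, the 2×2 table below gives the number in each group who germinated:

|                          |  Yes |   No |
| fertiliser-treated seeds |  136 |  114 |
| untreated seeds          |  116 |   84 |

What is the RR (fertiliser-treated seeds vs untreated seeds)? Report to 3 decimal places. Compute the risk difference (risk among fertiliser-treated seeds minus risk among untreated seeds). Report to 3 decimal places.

risk, fertiliser-treated seeds = 136/250 = 0.5440
risk, untreated seeds = 116/200 = 0.5800
RR = 0.5440 / 0.5800 = 0.938
risk difference = 0.5440 − 0.5800 = -0.036

RR = 0.938; RD = -0.036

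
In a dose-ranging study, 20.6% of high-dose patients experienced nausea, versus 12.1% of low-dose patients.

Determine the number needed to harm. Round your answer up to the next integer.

NNH: 12

absolute risk difference = 0.085000
1 / 0.085000 = 11.765 → round up → 12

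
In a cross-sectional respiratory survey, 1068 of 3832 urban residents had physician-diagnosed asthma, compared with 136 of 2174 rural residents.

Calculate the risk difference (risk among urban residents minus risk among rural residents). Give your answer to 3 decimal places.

risk, urban residents = 1068/3832 = 0.2787
risk, rural residents = 136/2174 = 0.0626
risk difference = 0.2787 − 0.0626 = 0.216

RD = 0.216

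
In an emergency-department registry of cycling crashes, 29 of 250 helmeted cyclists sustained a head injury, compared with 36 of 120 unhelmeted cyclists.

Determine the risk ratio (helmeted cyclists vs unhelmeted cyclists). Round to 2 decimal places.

0.39

risk, helmeted cyclists = 29/250 = 0.1160
risk, unhelmeted cyclists = 36/120 = 0.3000
RR = 0.1160 / 0.3000 = 0.39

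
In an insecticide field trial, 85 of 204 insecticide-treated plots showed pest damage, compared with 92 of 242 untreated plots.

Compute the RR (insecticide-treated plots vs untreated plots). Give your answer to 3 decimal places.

RR: 1.096

risk, insecticide-treated plots = 85/204 = 0.4167
risk, untreated plots = 92/242 = 0.3802
RR = 0.4167 / 0.3802 = 1.096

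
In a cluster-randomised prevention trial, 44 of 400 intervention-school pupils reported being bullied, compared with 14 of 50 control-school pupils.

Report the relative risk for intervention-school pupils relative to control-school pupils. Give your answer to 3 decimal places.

0.393

risk, intervention-school pupils = 44/400 = 0.1100
risk, control-school pupils = 14/50 = 0.2800
RR = 0.1100 / 0.2800 = 0.393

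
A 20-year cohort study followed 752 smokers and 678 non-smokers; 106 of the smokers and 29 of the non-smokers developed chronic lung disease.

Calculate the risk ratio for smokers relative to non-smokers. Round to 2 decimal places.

RR: 3.30

risk, smokers = 106/752 = 0.14096
risk, non-smokers = 29/678 = 0.04277
RR = 0.14096 / 0.04277 = 3.30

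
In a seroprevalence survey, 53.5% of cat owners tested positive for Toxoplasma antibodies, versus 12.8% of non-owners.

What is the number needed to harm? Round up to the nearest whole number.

3

absolute risk difference = 0.407000
1 / 0.407000 = 2.457 → round up → 3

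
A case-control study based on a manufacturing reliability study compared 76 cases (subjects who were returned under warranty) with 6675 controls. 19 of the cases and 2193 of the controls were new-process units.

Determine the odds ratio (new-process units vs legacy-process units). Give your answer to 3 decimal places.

OR = (19 × 4482) / (2193 × 57) = 85158/125001 ≈ 0.681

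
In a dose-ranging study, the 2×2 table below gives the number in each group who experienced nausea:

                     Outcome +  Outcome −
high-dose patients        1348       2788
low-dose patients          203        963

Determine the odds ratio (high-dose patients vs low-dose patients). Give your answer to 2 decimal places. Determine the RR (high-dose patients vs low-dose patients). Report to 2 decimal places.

OR = (1348 × 963) / (2788 × 203) = 1298124/565964 ≈ 2.29
risk, high-dose patients = 1348/4136 = 0.3259
risk, low-dose patients = 203/1166 = 0.1741
RR = 0.3259 / 0.1741 = 1.87

OR = 2.29; RR = 1.87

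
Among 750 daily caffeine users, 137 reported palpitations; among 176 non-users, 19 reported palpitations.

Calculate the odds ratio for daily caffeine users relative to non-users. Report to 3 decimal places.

OR: 1.847

odds, daily caffeine users = 137/613 = 0.2235
odds, non-users = 19/157 = 0.1210
OR = 0.2235 / 0.1210 = 1.847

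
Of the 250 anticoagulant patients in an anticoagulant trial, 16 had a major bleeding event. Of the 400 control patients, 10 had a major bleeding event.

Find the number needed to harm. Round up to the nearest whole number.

26

risk, anticoagulant patients = 16/250 = 0.064000
risk, control patients = 10/400 = 0.025000
absolute risk difference = 0.039000
1 / 0.039000 = 25.641 → round up → 26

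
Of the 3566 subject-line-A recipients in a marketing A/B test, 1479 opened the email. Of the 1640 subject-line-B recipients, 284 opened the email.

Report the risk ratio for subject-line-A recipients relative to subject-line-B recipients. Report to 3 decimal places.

RR = 2.395

risk, subject-line-A recipients = 1479/3566 = 0.4148
risk, subject-line-B recipients = 284/1640 = 0.1732
RR = 0.4148 / 0.1732 = 2.395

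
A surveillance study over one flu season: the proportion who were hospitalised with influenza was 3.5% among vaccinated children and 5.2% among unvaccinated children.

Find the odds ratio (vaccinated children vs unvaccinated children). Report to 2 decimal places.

OR ≈ 0.66

odds, vaccinated children = 0.03500/0.96500 = 0.03627
odds, unvaccinated children = 0.05200/0.94800 = 0.05485
OR = 0.03627 / 0.05485 = 0.66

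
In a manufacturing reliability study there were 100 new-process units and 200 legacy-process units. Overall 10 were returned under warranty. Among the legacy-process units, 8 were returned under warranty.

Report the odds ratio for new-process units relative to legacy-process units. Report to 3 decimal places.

OR: 0.490

new-process units with the outcome: 10 − 8 = 2
new-process units without the outcome: 100 − 2 = 98
legacy-process units without the outcome: 200 − 8 = 192
OR = (2 × 192) / (98 × 8) = 384/784 ≈ 0.490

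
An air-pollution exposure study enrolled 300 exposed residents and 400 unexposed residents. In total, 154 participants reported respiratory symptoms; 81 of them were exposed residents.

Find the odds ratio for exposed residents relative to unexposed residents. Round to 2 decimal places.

1.66

exposed residents without the outcome: 300 − 81 = 219
unexposed residents with the outcome: 154 − 81 = 73
unexposed residents without the outcome: 400 − 73 = 327
odds, exposed residents = 81/219 = 0.3699
odds, unexposed residents = 73/327 = 0.2232
OR = 0.3699 / 0.2232 = 1.66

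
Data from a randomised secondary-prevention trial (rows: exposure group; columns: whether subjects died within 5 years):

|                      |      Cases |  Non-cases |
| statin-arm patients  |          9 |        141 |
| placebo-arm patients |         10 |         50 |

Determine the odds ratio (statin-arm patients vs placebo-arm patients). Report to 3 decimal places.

odds, statin-arm patients = 9/141 = 0.0638
odds, placebo-arm patients = 10/50 = 0.2000
OR = 0.0638 / 0.2000 = 0.319

OR: 0.319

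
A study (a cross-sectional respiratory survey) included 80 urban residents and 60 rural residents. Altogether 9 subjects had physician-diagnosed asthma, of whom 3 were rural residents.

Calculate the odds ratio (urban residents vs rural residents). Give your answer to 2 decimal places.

OR ≈ 1.54

urban residents with the outcome: 9 − 3 = 6
urban residents without the outcome: 80 − 6 = 74
rural residents without the outcome: 60 − 3 = 57
OR = (6 × 57) / (74 × 3) = 342/222 ≈ 1.54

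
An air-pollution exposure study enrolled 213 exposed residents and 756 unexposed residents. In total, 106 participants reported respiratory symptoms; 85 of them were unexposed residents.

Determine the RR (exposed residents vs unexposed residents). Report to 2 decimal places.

0.88

exposed residents with the outcome: 106 − 85 = 21
exposed residents without the outcome: 213 − 21 = 192
unexposed residents without the outcome: 756 − 85 = 671
risk, exposed residents = 21/213 = 0.0986
risk, unexposed residents = 85/756 = 0.1124
RR = 0.0986 / 0.1124 = 0.88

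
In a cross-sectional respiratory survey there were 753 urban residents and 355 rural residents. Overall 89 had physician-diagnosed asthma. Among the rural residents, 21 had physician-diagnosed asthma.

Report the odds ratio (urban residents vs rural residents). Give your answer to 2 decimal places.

1.58

urban residents with the outcome: 89 − 21 = 68
urban residents without the outcome: 753 − 68 = 685
rural residents without the outcome: 355 − 21 = 334
OR = (68 × 334) / (685 × 21) = 22712/14385 ≈ 1.58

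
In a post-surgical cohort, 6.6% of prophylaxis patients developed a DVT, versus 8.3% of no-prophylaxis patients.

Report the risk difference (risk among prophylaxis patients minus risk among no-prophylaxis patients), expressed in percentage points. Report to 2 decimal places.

-1.70

risk difference = 0.0660 − 0.0830 = -0.0170 → -1.70 percentage points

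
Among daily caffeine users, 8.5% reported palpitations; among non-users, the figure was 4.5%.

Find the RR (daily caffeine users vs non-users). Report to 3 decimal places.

RR = 0.08500 / 0.04500 = 1.889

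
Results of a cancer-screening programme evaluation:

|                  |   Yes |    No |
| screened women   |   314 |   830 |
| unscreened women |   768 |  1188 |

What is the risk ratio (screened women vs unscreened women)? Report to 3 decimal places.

risk, screened women = 314/1144 = 0.2745
risk, unscreened women = 768/1956 = 0.3926
RR = 0.2745 / 0.3926 = 0.699

0.699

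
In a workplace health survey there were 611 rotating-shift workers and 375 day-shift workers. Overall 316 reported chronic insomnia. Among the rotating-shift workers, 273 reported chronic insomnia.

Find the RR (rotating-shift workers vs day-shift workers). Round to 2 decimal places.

3.90

rotating-shift workers without the outcome: 611 − 273 = 338
day-shift workers with the outcome: 316 − 273 = 43
day-shift workers without the outcome: 375 − 43 = 332
risk, rotating-shift workers = 273/611 = 0.4468
risk, day-shift workers = 43/375 = 0.1147
RR = 0.4468 / 0.1147 = 3.90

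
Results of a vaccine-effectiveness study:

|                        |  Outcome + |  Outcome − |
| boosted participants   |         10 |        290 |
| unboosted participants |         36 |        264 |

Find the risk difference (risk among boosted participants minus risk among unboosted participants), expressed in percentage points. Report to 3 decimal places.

RD = -8.667

risk, boosted participants = 10/300 = 0.03333
risk, unboosted participants = 36/300 = 0.12000
risk difference = 0.03333 − 0.12000 = -0.08667 → -8.667 percentage points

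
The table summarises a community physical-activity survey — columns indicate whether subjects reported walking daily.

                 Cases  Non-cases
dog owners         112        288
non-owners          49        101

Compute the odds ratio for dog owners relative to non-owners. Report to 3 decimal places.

OR: 0.802

odds, dog owners = 112/288 = 0.3889
odds, non-owners = 49/101 = 0.4851
OR = 0.3889 / 0.4851 = 0.802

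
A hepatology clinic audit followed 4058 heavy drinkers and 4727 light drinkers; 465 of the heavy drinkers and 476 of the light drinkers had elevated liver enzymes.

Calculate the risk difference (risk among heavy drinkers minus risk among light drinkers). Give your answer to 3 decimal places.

risk, heavy drinkers = 465/4058 = 0.1146
risk, light drinkers = 476/4727 = 0.1007
risk difference = 0.1146 − 0.1007 = 0.014

0.014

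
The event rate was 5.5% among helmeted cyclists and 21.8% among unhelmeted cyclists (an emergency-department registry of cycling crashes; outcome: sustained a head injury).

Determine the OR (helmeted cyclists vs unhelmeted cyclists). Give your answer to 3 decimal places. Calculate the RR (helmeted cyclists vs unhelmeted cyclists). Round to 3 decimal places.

OR = 0.209; RR = 0.252

odds, helmeted cyclists = 0.0550/0.9450 = 0.0582
odds, unhelmeted cyclists = 0.2180/0.7820 = 0.2788
OR = 0.0582 / 0.2788 = 0.209
RR = 0.0550 / 0.2180 = 0.252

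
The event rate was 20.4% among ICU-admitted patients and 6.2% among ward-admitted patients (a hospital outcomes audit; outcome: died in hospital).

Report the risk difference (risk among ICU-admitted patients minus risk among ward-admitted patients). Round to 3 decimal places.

risk difference = 0.2040 − 0.0620 = 0.142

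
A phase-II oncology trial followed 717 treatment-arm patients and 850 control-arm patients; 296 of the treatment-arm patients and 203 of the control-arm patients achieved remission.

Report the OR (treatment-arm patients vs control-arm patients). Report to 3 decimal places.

OR ≈ 2.241

odds, treatment-arm patients = 296/421 = 0.7031
odds, control-arm patients = 203/647 = 0.3138
OR = 0.7031 / 0.3138 = 2.241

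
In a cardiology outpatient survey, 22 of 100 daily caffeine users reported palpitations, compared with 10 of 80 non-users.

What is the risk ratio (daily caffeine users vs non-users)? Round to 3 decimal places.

1.760

risk, daily caffeine users = 22/100 = 0.2200
risk, non-users = 10/80 = 0.1250
RR = 0.2200 / 0.1250 = 1.760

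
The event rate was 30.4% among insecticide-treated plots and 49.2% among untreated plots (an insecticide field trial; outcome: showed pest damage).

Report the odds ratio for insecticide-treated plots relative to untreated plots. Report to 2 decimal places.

OR: 0.45

odds, insecticide-treated plots = 0.3040/0.6960 = 0.4368
odds, untreated plots = 0.4920/0.5080 = 0.9685
OR = 0.4368 / 0.9685 = 0.45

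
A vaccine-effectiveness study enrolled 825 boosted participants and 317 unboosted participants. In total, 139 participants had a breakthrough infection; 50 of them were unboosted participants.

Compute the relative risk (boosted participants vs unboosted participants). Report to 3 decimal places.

RR: 0.684

boosted participants with the outcome: 139 − 50 = 89
boosted participants without the outcome: 825 − 89 = 736
unboosted participants without the outcome: 317 − 50 = 267
risk, boosted participants = 89/825 = 0.1079
risk, unboosted participants = 50/317 = 0.1577
RR = 0.1079 / 0.1577 = 0.684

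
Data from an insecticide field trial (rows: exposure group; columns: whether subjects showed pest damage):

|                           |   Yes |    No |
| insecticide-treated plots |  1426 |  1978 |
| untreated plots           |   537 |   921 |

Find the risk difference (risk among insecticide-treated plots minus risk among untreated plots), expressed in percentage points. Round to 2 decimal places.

risk, insecticide-treated plots = 1426/3404 = 0.4189
risk, untreated plots = 537/1458 = 0.3683
risk difference = 0.4189 − 0.3683 = 0.0506 → 5.06 percentage points

RD = 5.06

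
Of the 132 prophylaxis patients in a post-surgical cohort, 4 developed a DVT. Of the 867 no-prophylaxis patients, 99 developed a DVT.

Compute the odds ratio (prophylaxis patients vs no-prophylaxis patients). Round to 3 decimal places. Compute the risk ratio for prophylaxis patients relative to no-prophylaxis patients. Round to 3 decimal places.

OR = 0.242; RR = 0.265

odds, prophylaxis patients = 4/128 = 0.03125
odds, no-prophylaxis patients = 99/768 = 0.12891
OR = 0.03125 / 0.12891 = 0.242
risk, prophylaxis patients = 4/132 = 0.03030
risk, no-prophylaxis patients = 99/867 = 0.11419
RR = 0.03030 / 0.11419 = 0.265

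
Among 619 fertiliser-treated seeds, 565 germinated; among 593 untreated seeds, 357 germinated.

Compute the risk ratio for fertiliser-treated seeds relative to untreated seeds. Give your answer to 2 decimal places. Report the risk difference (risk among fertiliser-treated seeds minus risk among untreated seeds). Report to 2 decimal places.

risk, fertiliser-treated seeds = 565/619 = 0.9128
risk, untreated seeds = 357/593 = 0.6020
RR = 0.9128 / 0.6020 = 1.52
risk difference = 0.9128 − 0.6020 = 0.31

RR = 1.52; RD = 0.31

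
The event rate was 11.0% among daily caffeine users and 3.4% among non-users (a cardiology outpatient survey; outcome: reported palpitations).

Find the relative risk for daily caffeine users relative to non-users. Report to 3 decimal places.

RR = 0.11000 / 0.03400 = 3.235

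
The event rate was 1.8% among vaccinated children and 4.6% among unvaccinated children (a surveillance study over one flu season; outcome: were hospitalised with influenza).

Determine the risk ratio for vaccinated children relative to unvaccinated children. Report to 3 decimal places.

RR = 0.01800 / 0.04600 = 0.391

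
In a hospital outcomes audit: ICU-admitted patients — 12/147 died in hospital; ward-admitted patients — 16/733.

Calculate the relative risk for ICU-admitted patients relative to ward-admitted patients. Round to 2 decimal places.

RR ≈ 3.74

risk, ICU-admitted patients = 12/147 = 0.08163
risk, ward-admitted patients = 16/733 = 0.02183
RR = 0.08163 / 0.02183 = 3.74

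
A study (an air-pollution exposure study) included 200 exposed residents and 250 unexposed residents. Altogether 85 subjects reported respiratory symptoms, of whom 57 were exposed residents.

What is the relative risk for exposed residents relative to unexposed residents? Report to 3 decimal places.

exposed residents without the outcome: 200 − 57 = 143
unexposed residents with the outcome: 85 − 57 = 28
unexposed residents without the outcome: 250 − 28 = 222
risk, exposed residents = 57/200 = 0.2850
risk, unexposed residents = 28/250 = 0.1120
RR = 0.2850 / 0.1120 = 2.545

2.545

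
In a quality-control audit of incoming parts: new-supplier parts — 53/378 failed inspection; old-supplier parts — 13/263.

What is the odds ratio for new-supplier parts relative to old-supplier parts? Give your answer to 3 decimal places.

odds, new-supplier parts = 53/325 = 0.16308
odds, old-supplier parts = 13/250 = 0.05200
OR = 0.16308 / 0.05200 = 3.136

3.136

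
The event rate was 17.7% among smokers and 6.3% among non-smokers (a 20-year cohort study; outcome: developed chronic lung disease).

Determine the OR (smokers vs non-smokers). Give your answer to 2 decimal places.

odds, smokers = 0.1770/0.8230 = 0.2151
odds, non-smokers = 0.0630/0.9370 = 0.0672
OR = 0.2151 / 0.0672 = 3.20

3.20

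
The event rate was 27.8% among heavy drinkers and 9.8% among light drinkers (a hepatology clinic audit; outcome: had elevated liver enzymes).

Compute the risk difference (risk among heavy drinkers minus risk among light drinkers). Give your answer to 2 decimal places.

risk difference = 0.2780 − 0.0980 = 0.18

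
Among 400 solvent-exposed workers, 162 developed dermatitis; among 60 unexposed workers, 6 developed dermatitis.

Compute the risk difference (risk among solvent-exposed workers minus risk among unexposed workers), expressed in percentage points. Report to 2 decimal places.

risk, solvent-exposed workers = 162/400 = 0.4050
risk, unexposed workers = 6/60 = 0.1000
risk difference = 0.4050 − 0.1000 = 0.3050 → 30.50 percentage points

RD: 30.50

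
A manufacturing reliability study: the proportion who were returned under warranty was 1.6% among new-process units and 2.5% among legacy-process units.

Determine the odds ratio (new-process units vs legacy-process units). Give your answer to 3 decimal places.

odds, new-process units = 0.01600/0.98400 = 0.01626
odds, legacy-process units = 0.02500/0.97500 = 0.02564
OR = 0.01626 / 0.02564 = 0.634

OR ≈ 0.634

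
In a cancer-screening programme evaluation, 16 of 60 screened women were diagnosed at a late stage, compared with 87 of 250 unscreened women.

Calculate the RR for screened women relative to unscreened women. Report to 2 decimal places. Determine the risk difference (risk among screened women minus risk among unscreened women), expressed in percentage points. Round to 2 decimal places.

risk, screened women = 16/60 = 0.2667
risk, unscreened women = 87/250 = 0.3480
RR = 0.2667 / 0.3480 = 0.77
risk difference = 0.2667 − 0.3480 = -0.0813 → -8.13 percentage points

RR = 0.77; RD = -8.13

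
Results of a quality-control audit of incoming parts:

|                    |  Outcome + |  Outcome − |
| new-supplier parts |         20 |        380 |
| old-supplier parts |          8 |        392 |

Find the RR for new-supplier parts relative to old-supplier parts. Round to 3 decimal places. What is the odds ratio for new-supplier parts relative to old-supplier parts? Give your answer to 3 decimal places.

RR = 2.500; OR = 2.579

risk, new-supplier parts = 20/400 = 0.05000
risk, old-supplier parts = 8/400 = 0.02000
RR = 0.05000 / 0.02000 = 2.500
odds, new-supplier parts = 20/380 = 0.05263
odds, old-supplier parts = 8/392 = 0.02041
OR = 0.05263 / 0.02041 = 2.579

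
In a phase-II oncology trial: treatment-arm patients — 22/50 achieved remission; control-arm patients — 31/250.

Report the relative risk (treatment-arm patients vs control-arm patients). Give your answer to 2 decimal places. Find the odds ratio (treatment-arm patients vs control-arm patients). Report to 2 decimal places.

risk, treatment-arm patients = 22/50 = 0.4400
risk, control-arm patients = 31/250 = 0.1240
RR = 0.4400 / 0.1240 = 3.55
OR = (22 × 219) / (28 × 31) = 4818/868 ≈ 5.55

RR = 3.55; OR = 5.55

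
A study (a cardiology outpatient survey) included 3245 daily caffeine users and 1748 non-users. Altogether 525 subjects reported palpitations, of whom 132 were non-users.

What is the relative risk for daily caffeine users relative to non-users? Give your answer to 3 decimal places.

daily caffeine users with the outcome: 525 − 132 = 393
daily caffeine users without the outcome: 3245 − 393 = 2852
non-users without the outcome: 1748 − 132 = 1616
risk, daily caffeine users = 393/3245 = 0.1211
risk, non-users = 132/1748 = 0.0755
RR = 0.1211 / 0.0755 = 1.604

RR = 1.604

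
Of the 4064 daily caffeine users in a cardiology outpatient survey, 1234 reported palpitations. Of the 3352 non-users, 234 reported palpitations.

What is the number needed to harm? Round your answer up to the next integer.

risk, daily caffeine users = 1234/4064 = 0.303642
risk, non-users = 234/3352 = 0.069809
absolute risk difference = 0.233833
1 / 0.233833 = 4.277 → round up → 5

5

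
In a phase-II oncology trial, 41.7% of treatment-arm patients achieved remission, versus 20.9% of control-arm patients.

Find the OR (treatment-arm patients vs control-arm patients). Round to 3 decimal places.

2.707

odds, treatment-arm patients = 0.4170/0.5830 = 0.7153
odds, control-arm patients = 0.2090/0.7910 = 0.2642
OR = 0.7153 / 0.2642 = 2.707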